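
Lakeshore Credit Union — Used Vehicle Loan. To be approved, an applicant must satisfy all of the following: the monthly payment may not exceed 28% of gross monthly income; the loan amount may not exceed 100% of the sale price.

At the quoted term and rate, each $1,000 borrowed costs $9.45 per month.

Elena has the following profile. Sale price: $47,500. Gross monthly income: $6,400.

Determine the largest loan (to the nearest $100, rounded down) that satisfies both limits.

Payment cap: 28% × $6,400 = $1,792/month.
At $9.45 per $1,000, that supports 1,792/9.45 × 1,000 ≈ $189,629 → $189,600.
LTV cap: 100% × $47,500 = $47,500 → $47,500.
Binding constraint: loan-to-value.

$47,500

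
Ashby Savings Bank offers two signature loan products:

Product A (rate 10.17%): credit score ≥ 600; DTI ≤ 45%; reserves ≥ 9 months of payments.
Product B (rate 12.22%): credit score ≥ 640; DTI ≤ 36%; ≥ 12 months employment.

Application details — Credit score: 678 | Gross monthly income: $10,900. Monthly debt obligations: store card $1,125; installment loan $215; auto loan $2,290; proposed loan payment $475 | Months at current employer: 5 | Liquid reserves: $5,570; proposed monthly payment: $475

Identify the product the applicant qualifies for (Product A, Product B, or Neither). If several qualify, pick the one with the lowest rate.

Total debts = (1,125 + 215 + 2,290 + 475) = 4,105; DTI = 4,105/10,900 = 37.7%.
Reserves = 5,570/475 = 11.7 months.
Product A: score 678 ≥ 600; DTI 37.7% ≤ 45%; reserves 11.7 ≥ 9 mo → qualifies.
Product B: score 678 ≥ 640; DTI 37.7% > 36%; employment 5 < 12 mo → does not qualify.

Product A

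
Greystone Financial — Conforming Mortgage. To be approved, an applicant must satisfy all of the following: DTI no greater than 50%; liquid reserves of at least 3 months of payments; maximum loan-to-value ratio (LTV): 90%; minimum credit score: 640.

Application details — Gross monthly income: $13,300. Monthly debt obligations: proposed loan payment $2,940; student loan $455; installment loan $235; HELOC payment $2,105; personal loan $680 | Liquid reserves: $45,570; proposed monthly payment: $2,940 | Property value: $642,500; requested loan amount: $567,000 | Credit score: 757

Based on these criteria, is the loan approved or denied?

Approved

Total monthly debts = (2,940 + 455 + 235 + 2,105 + 680) = 6,415. Debt-to-income = 6,415/13,300 = 48.2% — meets 50% limit
Reserves = 45,570/2,940 = 15.5 months ≥ 3
LTV = 567,000/642,500 = 88.2% ≤ 90%
Credit score 757 ≥ 640 (meets)
All criteria satisfied.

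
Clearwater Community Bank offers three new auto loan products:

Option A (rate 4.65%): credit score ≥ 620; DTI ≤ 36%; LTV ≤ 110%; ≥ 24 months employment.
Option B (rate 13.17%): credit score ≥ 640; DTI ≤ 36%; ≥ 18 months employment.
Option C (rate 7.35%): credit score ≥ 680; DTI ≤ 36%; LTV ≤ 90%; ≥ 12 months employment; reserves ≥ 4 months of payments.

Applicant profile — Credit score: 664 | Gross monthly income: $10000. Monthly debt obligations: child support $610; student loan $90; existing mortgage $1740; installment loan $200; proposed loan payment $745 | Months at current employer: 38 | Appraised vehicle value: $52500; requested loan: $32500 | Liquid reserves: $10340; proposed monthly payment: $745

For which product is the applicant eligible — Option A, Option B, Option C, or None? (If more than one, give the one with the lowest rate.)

Option A

Total debts = (610 + 90 + 1,740 + 200 + 745) = 3,385; DTI = 3,385/10,000 = 33.9%.
LTV = 32,500/52,500 = 61.9%.
Reserves = 10,340/745 = 13.9 months.
Option A: score 664 ≥ 620; DTI 33.9% ≤ 36%; LTV 61.9% ≤ 110%; employment 38 ≥ 24 mo → qualifies.
Option B: score 664 ≥ 640; DTI 33.9% ≤ 36%; employment 38 ≥ 18 mo → qualifies.
Option C: score 664 < 680; DTI 33.9% ≤ 36%; LTV 61.9% ≤ 90%; employment 38 ≥ 12 mo; reserves 13.9 ≥ 4 mo → does not qualify.
Qualifying: Option A, Option B. Lowest rate is 4.65% → Option A.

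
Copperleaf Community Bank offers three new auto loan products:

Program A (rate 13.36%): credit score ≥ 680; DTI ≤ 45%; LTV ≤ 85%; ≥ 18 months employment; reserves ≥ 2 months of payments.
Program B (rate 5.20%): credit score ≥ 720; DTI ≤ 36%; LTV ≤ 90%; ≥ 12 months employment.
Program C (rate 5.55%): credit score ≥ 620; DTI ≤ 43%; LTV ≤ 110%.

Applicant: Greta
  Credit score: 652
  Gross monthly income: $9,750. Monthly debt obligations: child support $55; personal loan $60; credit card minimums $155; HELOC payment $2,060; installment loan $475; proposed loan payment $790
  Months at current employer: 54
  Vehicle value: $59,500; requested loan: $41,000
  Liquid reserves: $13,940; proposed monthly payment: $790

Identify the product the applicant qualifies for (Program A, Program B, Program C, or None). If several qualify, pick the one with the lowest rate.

Program C

Total debts = (55 + 60 + 155 + 2,060 + 475 + 790) = 3,595; DTI = 3,595/9,750 = 36.9%.
LTV = 41,000/59,500 = 68.9%.
Reserves = 13,940/790 = 17.6 months.
Program A: score 652 < 680; DTI 36.9% ≤ 45%; LTV 68.9% ≤ 85%; employment 54 ≥ 18 mo; reserves 17.6 ≥ 2 mo → does not qualify.
Program B: score 652 < 720; DTI 36.9% > 36%; LTV 68.9% ≤ 90%; employment 54 ≥ 12 mo → does not qualify.
Program C: score 652 ≥ 620; DTI 36.9% ≤ 43%; LTV 68.9% ≤ 110% → qualifies.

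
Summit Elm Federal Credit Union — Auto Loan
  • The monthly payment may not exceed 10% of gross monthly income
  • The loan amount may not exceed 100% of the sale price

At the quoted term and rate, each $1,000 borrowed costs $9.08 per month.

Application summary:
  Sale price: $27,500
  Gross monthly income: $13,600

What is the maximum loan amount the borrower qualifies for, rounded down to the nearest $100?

$27,500

Payment cap: 10% × $13,600 = $1,360/month.
At $9.08 per $1,000, that supports 1,360/9.08 × 1,000 ≈ $149,779 → $149,700.
LTV cap: 100% × $27,500 = $27,500 → $27,500.
Binding constraint: loan-to-value.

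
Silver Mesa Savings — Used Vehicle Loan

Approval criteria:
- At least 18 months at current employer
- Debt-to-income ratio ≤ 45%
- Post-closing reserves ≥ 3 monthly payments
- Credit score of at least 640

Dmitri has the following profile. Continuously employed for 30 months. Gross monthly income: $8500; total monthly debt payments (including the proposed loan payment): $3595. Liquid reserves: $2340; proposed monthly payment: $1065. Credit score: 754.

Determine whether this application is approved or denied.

Denied

Employment 30 ≥ 18 months
DTI: 3,595 ÷ 8,500 = 42.3%, within the 45% cap
Reserves = 2,340/1,065 = 2.2 months < 3
Credit score 754 ≥ 640 (meets)
Fails on reserves.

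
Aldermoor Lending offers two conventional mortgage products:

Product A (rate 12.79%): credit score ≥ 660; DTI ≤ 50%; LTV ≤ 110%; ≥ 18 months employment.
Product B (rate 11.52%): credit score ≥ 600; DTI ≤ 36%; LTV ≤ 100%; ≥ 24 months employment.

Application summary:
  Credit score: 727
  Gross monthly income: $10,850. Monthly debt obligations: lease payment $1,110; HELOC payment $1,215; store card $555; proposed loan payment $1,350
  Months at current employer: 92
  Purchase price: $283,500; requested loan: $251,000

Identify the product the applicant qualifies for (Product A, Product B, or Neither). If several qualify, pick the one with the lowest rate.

Product A

Total debts = (1,110 + 1,215 + 555 + 1,350) = 4,230; DTI = 4,230/10,850 = 39%.
LTV = 251,000/283,500 = 88.5%.
Product A: score 727 ≥ 660; DTI 39% ≤ 50%; LTV 88.5% ≤ 110%; employment 92 ≥ 18 mo → qualifies.
Product B: score 727 ≥ 600; DTI 39% > 36%; LTV 88.5% ≤ 100%; employment 92 ≥ 24 mo → does not qualify.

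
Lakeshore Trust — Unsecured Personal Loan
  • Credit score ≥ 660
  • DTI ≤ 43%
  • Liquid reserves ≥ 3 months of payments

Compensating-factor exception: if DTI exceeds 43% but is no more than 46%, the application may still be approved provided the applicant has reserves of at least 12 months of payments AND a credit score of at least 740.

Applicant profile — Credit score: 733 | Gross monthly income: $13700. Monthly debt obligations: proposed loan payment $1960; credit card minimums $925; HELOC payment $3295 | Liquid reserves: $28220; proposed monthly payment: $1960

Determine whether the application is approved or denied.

Denied

Credit score 733 ≥ 660 (meets base)
Total debts = (1,960 + 925 + 3,295) = 6,180. DTI: 6,180 ÷ 13,700 = 45.1%, over the 43% base limit.
Liquid reserves cover 28,220/1,960 = 14.4 months — ≥ 3 required
45.1% falls in the override range (43%–46%), so the compensating-factor test applies.
Reserves 14.4 ≥ 12 months; credit score 733 < 740.
Compensating-factor requirement not fully met.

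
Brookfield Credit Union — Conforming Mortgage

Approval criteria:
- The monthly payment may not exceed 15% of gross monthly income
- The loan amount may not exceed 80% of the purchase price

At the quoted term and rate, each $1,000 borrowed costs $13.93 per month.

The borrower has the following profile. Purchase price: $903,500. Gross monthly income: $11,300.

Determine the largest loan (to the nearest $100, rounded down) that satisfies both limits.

$121,600

Payment cap: 15% × $11,300 = $1,695/month.
At $13.93 per $1,000, that supports 1,695/13.93 × 1,000 ≈ $121,679 → $121,600.
LTV cap: 80% × $903,500 = $722,800 → $722,800.
Binding constraint: payment-to-income.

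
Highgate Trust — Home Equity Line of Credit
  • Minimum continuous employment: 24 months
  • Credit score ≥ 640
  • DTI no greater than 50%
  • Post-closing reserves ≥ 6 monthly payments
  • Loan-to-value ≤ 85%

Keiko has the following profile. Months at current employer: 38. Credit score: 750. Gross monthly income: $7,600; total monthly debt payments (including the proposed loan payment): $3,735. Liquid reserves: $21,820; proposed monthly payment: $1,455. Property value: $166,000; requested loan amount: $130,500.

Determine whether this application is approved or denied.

Approved

Employment 38 ≥ 24 months
Credit score 750 ≥ 640 (meets)
DTI = 3,735/7,600 = 49.1% ≤ 50%
Liquid reserves cover 21,820/1,455 = 15.0 months — ≥ 6 required
LTV: 130,500 ÷ 166,000 = 78.6%, within 85% cap
All criteria satisfied.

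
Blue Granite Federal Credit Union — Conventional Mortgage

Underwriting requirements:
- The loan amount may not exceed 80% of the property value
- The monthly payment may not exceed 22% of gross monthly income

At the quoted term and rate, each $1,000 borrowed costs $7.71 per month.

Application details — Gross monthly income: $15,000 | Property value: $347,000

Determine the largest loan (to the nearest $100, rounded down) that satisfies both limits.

$277,600

Payment cap: 22% × $15,000 = $3,300/month.
At $7.71 per $1,000, that supports 3,300/7.71 × 1,000 ≈ $428,015 → $428,000.
LTV cap: 80% × $347,000 = $277,600 → $277,600.
Binding constraint: loan-to-value.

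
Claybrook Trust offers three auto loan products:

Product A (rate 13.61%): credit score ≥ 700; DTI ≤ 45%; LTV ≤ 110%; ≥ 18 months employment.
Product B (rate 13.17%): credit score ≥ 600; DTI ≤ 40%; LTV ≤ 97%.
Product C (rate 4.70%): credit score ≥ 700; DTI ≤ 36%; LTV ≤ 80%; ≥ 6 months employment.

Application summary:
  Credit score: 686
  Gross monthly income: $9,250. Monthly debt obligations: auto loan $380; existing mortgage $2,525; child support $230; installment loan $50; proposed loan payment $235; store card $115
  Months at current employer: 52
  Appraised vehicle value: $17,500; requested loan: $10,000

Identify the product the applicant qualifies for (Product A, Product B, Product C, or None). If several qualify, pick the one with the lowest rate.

Total debts = (380 + 2,525 + 230 + 50 + 235 + 115) = 3,535; DTI = 3,535/9,250 = 38.2%.
LTV = 10,000/17,500 = 57.1%.
Product A: score 686 < 700; DTI 38.2% ≤ 45%; LTV 57.1% ≤ 110%; employment 52 ≥ 18 mo → does not qualify.
Product B: score 686 ≥ 600; DTI 38.2% ≤ 40%; LTV 57.1% ≤ 97% → qualifies.
Product C: score 686 < 700; DTI 38.2% > 36%; LTV 57.1% ≤ 80%; employment 52 ≥ 6 mo → does not qualify.

Product B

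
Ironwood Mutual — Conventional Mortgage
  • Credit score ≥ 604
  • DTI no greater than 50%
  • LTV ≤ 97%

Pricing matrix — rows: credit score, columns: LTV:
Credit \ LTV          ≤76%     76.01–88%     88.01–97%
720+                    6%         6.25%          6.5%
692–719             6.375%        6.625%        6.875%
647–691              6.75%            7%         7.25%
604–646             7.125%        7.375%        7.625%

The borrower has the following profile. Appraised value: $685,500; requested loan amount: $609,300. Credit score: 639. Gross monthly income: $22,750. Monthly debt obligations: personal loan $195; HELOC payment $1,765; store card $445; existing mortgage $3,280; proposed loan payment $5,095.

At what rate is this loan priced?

7.625%

Credit score 639 ≥ 604; Total monthly debts = (195 + 1,765 + 445 + 3,280 + 5,095) = 10,780. Debt-to-income = 10,780/22,750 = 47.4% — meets 50% limit
Loan-to-value = 609,300/685,500 = 88.9% — pass (97% max)
Row: 639 falls in 604–646. Column: 88.9% falls in 88.01–97%. Rate = 7.625%.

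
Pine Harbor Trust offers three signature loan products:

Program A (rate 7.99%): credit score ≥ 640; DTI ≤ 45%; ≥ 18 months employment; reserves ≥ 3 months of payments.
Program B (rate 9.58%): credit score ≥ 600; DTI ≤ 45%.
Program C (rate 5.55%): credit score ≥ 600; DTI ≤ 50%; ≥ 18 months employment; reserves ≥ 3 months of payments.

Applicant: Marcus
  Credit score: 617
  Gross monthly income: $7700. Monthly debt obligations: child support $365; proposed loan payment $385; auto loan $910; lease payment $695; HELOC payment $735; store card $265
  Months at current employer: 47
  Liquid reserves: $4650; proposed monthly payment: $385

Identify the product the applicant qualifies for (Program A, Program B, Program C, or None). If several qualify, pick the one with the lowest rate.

Program C

Total debts = (365 + 385 + 910 + 695 + 735 + 265) = 3,355; DTI = 3,355/7,700 = 43.6%.
Reserves = 4,650/385 = 12.1 months.
Program A: score 617 < 640; DTI 43.6% ≤ 45%; employment 47 ≥ 18 mo; reserves 12.1 ≥ 3 mo → does not qualify.
Program B: score 617 ≥ 600; DTI 43.6% ≤ 45% → qualifies.
Program C: score 617 ≥ 600; DTI 43.6% ≤ 50%; employment 47 ≥ 18 mo; reserves 12.1 ≥ 3 mo → qualifies.
Qualifying: Program B, Program C. Lowest rate is 5.55% → Program C.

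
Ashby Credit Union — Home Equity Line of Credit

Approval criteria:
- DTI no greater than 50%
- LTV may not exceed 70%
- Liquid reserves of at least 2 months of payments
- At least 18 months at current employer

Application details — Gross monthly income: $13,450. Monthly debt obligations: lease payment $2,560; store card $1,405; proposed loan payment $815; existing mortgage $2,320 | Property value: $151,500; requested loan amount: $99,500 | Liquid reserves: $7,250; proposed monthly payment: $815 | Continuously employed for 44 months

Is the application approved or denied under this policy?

Denied

Total monthly debts = (2,560 + 1,405 + 815 + 2,320) = 7,100. DTI = 7,100/13,450 = 52.8% > 50%
LTV: 99,500 ÷ 151,500 = 65.7%, within 70% cap
Reserves: 7,250 ÷ 815 = 8.9 months (meets 2-month minimum)
Employment 44 ≥ 18 months
Fails on DTI.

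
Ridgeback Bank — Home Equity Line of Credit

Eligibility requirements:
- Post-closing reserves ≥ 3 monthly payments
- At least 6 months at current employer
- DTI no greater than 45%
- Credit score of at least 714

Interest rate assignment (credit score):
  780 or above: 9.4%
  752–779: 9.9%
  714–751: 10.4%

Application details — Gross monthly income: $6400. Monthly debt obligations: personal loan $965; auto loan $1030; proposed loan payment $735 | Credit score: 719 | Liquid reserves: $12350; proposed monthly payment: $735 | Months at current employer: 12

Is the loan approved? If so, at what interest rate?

Approved at 10.4%

Credit score 719 ≥ 714 (meets minimum)
Employment 12 ≥ 6 months
Total monthly debts = (965 + 1,030 + 735) = 2,730. DTI = 2,730/6,400 = 42.7% ≤ 45%
Liquid reserves cover 12,350/735 = 16.8 months — ≥ 3 required
All requirements met. Score 719 falls in the 714–751 tier → 10.4%.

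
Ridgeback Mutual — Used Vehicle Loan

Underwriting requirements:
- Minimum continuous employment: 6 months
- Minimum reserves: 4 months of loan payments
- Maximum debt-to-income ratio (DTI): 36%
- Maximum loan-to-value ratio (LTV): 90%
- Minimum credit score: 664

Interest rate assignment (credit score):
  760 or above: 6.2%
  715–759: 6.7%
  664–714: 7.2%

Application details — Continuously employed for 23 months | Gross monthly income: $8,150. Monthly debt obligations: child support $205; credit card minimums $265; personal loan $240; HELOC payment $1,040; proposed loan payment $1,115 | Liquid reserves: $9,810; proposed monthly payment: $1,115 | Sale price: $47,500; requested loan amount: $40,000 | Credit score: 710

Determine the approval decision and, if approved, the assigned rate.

Credit score 710 ≥ 664 (meets minimum)
LTV = 40,000/47,500 = 84.2% ≤ 90%
Reserves = 9,810/1,115 = 8.8 months ≥ 4
Employment 23 ≥ 6 months
Total monthly debts = (205 + 265 + 240 + 1,040 + 1,115) = 2,865. DTI: 2,865 ÷ 8,150 = 35.2%, within the 36% cap
All requirements met. Score 710 falls in the 664–714 tier → 7.2%.

Approved at 7.2%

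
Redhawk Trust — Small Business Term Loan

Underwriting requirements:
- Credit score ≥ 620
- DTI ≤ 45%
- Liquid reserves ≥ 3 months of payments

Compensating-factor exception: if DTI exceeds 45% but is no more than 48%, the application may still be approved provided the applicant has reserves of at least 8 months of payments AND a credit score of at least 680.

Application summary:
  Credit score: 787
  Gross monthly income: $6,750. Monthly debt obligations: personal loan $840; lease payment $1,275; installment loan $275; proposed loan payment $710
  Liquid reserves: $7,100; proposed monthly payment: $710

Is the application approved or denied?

Approved

Credit score 787 ≥ 620 (meets base)
Total debts = (840 + 1,275 + 275 + 710) = 3,100. DTI: 3,100 ÷ 6,750 = 45.9%, over the 45% base limit.
Liquid reserves cover 7,100/710 = 10.0 months — ≥ 3 required
DTI 45.9% is within the 45%–48% exception band; checking compensating factors.
Override check — reserves: 10.0 mo (ok); score: 787 (ok).
Both compensating conditions met → exception applies.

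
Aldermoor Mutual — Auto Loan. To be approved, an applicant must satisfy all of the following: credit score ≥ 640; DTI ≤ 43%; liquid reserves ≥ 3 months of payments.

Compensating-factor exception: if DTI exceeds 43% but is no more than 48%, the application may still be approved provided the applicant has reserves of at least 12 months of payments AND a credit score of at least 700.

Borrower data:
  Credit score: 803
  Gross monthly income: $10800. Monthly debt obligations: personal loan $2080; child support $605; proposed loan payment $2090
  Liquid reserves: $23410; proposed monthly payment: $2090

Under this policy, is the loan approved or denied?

Denied

Credit score 803 ≥ 640 (meets base)
Total debts = (2,080 + 605 + 2,090) = 4,775. DTI = 4,775/10,800 = 44.2% > 43% — standard DTI limit exceeded.
Liquid reserves cover 23,410/2,090 = 11.2 months — ≥ 3 required
44.2% falls in the override range (43%–48%), so the compensating-factor test applies.
Override check — reserves: 11.2 mo (short of 12); score: 803 (ok).
Override conditions not both satisfied; exception does not apply.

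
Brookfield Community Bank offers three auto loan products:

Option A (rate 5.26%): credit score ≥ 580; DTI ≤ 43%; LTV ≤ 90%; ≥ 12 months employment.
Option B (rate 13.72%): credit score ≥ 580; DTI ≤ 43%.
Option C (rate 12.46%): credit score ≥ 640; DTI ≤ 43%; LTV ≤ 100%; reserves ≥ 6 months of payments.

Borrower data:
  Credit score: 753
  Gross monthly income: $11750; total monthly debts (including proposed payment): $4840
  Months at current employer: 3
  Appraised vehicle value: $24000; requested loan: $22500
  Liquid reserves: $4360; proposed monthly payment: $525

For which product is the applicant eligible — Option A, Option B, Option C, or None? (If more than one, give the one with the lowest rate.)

Option C

DTI = 4,840/11,750 = 41.2%.
LTV = 22,500/24,000 = 93.8%.
Reserves = 4,360/525 = 8.3 months.
Option A: score 753 ≥ 580; DTI 41.2% ≤ 43%; LTV 93.8% > 90%; employment 3 < 12 mo → does not qualify.
Option B: score 753 ≥ 580; DTI 41.2% ≤ 43% → qualifies.
Option C: score 753 ≥ 640; DTI 41.2% ≤ 43%; LTV 93.8% ≤ 100%; reserves 8.3 ≥ 6 mo → qualifies.
Qualifying: Option B, Option C. Lowest rate is 12.46% → Option C.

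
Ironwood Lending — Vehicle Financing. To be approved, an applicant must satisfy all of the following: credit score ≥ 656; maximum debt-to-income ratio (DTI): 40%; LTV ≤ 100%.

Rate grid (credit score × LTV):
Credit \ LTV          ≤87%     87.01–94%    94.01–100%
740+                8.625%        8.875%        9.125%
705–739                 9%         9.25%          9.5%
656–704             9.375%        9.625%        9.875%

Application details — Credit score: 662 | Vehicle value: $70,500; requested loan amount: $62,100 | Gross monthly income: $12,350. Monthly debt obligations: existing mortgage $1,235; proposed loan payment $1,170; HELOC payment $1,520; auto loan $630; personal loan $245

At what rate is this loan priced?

Credit score 662 ≥ 656; Total monthly debts = (1,235 + 1,170 + 1,520 + 630 + 245) = 4,800. DTI: 4,800 ÷ 12,350 = 38.9%, within the 40% cap
Loan-to-value = 62,100/70,500 = 88.1% — pass (100% max)
Row: 662 falls in 656–704. Column: 88.1% falls in 87.01–94%. Rate = 9.625%.

9.625%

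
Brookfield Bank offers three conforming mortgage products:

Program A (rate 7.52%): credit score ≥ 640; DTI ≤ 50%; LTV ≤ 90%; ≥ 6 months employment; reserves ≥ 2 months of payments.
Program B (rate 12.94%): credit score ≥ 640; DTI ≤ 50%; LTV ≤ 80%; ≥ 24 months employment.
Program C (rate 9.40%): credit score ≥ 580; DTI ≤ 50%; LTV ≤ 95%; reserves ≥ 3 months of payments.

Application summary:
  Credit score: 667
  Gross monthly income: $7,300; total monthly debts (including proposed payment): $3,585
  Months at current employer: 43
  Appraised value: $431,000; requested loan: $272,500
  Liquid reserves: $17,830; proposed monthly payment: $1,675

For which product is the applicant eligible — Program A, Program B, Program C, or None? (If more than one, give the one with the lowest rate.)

DTI = 3,585/7,300 = 49.1%.
LTV = 272,500/431,000 = 63.2%.
Reserves = 17,830/1,675 = 10.6 months.
Program A: score 667 ≥ 640; DTI 49.1% ≤ 50%; LTV 63.2% ≤ 90%; employment 43 ≥ 6 mo; reserves 10.6 ≥ 2 mo → qualifies.
Program B: score 667 ≥ 640; DTI 49.1% ≤ 50%; LTV 63.2% ≤ 80%; employment 43 ≥ 24 mo → qualifies.
Program C: score 667 ≥ 580; DTI 49.1% ≤ 50%; LTV 63.2% ≤ 95%; reserves 10.6 ≥ 3 mo → qualifies.
Qualifying: Program A, Program B, Program C. Lowest rate is 7.52% → Program A.

Program A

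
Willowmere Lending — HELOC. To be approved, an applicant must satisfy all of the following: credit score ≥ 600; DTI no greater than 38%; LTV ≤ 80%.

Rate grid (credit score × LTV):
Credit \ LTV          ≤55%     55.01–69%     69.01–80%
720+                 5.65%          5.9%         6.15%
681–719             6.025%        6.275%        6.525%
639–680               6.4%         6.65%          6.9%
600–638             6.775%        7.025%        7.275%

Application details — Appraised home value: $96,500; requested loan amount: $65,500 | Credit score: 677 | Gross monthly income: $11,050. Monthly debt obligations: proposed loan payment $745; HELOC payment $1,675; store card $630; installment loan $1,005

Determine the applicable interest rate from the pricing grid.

Credit score 677 ≥ 600; Total monthly debts = (745 + 1,675 + 630 + 1,005) = 4,055. Debt-to-income = 4,055/11,050 = 36.7% — meets 38% limit
Loan-to-value = 65,500/96,500 = 67.9% — pass (80% max)
Score 677 is in the 639–680 band; LTV 67.9% is in the 55.01–69% band → 6.65%.

6.65%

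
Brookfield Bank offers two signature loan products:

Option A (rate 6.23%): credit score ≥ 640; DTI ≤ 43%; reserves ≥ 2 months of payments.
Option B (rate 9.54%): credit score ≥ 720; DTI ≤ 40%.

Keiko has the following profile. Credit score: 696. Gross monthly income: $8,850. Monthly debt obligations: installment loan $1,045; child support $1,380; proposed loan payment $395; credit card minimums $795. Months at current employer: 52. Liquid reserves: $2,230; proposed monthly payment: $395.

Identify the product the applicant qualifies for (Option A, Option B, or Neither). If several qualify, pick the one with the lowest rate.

Option A

Total debts = (1,045 + 1,380 + 395 + 795) = 3,615; DTI = 3,615/8,850 = 40.8%.
Reserves = 2,230/395 = 5.6 months.
Option A: score 696 ≥ 640; DTI 40.8% ≤ 43%; reserves 5.6 ≥ 2 mo → qualifies.
Option B: score 696 < 720; DTI 40.8% > 40% → does not qualify.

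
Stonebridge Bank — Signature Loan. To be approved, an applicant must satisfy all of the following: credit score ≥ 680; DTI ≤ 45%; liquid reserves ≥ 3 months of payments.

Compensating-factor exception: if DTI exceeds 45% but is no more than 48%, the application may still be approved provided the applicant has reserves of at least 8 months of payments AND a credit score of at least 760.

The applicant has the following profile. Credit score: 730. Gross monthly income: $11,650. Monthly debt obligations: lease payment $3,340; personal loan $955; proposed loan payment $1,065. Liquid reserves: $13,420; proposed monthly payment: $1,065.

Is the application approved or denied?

Credit score 730 ≥ 680 (meets base)
Total debts = (3,340 + 955 + 1,065) = 5,360. DTI: 5,360 ÷ 11,650 = 46%, over the 45% base limit.
Reserves: 13,420 ÷ 1,065 = 12.6 months (meets 3-month minimum)
46% falls in the override range (45%–48%), so the compensating-factor test applies.
Override check — reserves: 12.6 mo (ok); score: 730 (below 760).
Override conditions not both satisfied; exception does not apply.

Denied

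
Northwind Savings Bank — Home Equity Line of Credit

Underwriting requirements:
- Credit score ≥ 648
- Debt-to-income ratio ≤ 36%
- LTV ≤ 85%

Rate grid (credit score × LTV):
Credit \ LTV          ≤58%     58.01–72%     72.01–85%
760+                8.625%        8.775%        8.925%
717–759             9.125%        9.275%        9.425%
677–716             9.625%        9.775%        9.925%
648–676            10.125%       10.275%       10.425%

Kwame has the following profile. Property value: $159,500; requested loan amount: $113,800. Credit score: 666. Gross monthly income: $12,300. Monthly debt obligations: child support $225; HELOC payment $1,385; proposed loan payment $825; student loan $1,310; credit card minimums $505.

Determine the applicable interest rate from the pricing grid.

Credit score 666 ≥ 648; Total monthly debts = (225 + 1,385 + 825 + 1,310 + 505) = 4,250. DTI = 4,250/12,300 = 34.6% ≤ 36%
Loan-to-value = 113,800/159,500 = 71.3% — pass (85% max)
Credit 666 → row 648–676; LTV 71.3% → column 58.01–72%. Grid cell → 10.275%.

10.275%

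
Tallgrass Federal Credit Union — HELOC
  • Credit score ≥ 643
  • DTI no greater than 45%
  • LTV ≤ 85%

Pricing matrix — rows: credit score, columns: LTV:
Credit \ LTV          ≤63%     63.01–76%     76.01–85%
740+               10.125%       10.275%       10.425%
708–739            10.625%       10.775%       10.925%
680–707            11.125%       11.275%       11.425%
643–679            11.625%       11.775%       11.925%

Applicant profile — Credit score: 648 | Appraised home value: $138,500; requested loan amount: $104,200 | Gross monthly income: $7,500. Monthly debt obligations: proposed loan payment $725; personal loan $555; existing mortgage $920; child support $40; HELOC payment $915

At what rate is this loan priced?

Credit score 648 ≥ 643; Total monthly debts = (725 + 555 + 920 + 40 + 915) = 3,155. DTI: 3,155 ÷ 7,500 = 42.1%, within the 45% cap
LTV = 104,200/138,500 = 75.2% ≤ 85%
Credit 648 → row 643–679; LTV 75.2% → column 63.01–76%. Grid cell → 11.775%.

11.775%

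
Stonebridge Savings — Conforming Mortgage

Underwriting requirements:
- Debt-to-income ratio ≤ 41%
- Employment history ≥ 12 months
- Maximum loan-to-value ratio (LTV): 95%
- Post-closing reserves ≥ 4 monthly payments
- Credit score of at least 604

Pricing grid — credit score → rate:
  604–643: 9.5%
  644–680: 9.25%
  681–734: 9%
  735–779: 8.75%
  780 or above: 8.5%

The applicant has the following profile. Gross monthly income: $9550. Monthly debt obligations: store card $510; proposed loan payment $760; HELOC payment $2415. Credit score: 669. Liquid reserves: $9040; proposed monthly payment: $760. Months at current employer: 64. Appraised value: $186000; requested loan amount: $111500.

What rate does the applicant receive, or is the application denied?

Credit score 669 ≥ 604 (meets minimum)
Employment 64 ≥ 12 months
Loan-to-value = 111,500/186,000 = 59.9% — pass (95% max)
Total monthly debts = (510 + 760 + 2,415) = 3,685. Debt-to-income = 3,685/9,550 = 38.6% — meets 41% limit
Reserves = 9,040/760 = 11.9 months ≥ 4
All requirements met. Score 669 falls in the 644–680 tier → 9.25%.

Approved at 9.25%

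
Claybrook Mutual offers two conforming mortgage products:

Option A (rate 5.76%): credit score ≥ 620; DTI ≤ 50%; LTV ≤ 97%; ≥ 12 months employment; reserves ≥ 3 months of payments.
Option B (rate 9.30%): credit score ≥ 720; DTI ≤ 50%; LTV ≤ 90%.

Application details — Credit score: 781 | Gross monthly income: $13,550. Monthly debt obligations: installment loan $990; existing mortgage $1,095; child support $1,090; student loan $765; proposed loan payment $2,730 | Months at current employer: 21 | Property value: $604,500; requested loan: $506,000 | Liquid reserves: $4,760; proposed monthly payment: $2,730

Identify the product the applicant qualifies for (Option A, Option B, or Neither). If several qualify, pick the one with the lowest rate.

Total debts = (990 + 1,095 + 1,090 + 765 + 2,730) = 6,670; DTI = 6,670/13,550 = 49.2%.
LTV = 506,000/604,500 = 83.7%.
Reserves = 4,760/2,730 = 1.7 months.
Option A: score 781 ≥ 620; DTI 49.2% ≤ 50%; LTV 83.7% ≤ 97%; employment 21 ≥ 12 mo; reserves 1.7 < 3 mo → does not qualify.
Option B: score 781 ≥ 720; DTI 49.2% ≤ 50%; LTV 83.7% ≤ 90% → qualifies.

Option B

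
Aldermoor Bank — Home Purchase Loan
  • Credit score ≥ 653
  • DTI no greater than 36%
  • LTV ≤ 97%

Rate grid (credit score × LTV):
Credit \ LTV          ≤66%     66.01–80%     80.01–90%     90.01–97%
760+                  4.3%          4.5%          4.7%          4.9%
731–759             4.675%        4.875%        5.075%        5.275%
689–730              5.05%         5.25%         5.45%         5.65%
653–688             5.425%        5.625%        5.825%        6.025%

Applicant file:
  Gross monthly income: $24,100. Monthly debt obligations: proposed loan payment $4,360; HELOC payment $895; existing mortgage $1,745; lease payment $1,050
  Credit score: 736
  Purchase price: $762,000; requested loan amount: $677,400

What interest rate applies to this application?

Credit score 736 ≥ 653; Total monthly debts = (4,360 + 895 + 1,745 + 1,050) = 8,050. Debt-to-income = 8,050/24,100 = 33.4% — meets 36% limit
LTV = 677,400/762,000 = 88.9% ≤ 97%
Credit 736 → row 731–759; LTV 88.9% → column 80.01–90%. Grid cell → 5.075%.

5.075%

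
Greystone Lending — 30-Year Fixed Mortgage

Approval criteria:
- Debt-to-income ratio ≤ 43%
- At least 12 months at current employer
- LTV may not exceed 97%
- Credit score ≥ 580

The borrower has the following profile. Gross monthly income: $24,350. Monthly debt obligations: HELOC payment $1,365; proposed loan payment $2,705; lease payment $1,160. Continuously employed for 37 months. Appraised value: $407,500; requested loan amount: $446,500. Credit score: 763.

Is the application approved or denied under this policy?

Total monthly debts = (1,365 + 2,705 + 1,160) = 5,230. DTI = 5,230/24,350 = 21.5% ≤ 43%
Employment 37 ≥ 12 months
LTV: 446,500 ÷ 407,500 = 109.6%, exceeds 97% cap
Credit score 763 ≥ 580 (meets)
Fails on LTV.

Denied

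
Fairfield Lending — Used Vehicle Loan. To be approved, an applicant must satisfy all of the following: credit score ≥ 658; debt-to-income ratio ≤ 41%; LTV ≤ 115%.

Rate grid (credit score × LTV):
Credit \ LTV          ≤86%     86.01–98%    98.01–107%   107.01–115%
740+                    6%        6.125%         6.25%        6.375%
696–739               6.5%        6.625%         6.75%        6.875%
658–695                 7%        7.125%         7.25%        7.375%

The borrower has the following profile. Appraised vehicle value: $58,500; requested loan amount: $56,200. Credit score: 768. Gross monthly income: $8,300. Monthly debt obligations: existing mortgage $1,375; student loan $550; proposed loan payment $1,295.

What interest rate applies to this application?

6.125%

Credit score 768 ≥ 658; Total monthly debts = (1,375 + 550 + 1,295) = 3,220. Debt-to-income = 3,220/8,300 = 38.8% — meets 41% limit
Loan-to-value = 56,200/58,500 = 96.1% — pass (115% max)
Score 768 is in the 740+ band; LTV 96.1% is in the 86.01–98% band → 6.125%.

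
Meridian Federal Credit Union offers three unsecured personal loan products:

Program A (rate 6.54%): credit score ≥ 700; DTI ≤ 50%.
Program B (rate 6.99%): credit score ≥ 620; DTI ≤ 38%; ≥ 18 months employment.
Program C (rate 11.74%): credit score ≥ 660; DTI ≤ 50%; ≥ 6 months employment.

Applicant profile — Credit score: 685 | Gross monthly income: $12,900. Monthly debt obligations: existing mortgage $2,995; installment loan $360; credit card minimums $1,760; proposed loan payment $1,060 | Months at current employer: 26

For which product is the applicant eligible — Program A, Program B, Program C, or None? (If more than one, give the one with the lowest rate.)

Total debts = (2,995 + 360 + 1,760 + 1,060) = 6,175; DTI = 6,175/12,900 = 47.9%.
Program A: score 685 < 700; DTI 47.9% ≤ 50% → does not qualify.
Program B: score 685 ≥ 620; DTI 47.9% > 38%; employment 26 ≥ 18 mo → does not qualify.
Program C: score 685 ≥ 660; DTI 47.9% ≤ 50%; employment 26 ≥ 6 mo → qualifies.

Program C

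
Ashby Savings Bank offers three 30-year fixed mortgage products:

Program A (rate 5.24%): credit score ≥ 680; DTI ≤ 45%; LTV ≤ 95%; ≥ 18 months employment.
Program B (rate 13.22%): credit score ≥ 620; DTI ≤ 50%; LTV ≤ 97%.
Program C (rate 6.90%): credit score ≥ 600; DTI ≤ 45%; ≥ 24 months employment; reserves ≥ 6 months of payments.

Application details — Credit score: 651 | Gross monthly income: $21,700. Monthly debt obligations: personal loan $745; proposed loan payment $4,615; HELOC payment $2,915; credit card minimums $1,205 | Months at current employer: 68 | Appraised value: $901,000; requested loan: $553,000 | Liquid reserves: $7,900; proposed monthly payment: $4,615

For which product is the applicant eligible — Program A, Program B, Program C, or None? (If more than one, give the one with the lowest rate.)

Total debts = (745 + 4,615 + 2,915 + 1,205) = 9,480; DTI = 9,480/21,700 = 43.7%.
LTV = 553,000/901,000 = 61.4%.
Reserves = 7,900/4,615 = 1.7 months.
Program A: score 651 < 680; DTI 43.7% ≤ 45%; LTV 61.4% ≤ 95%; employment 68 ≥ 18 mo → does not qualify.
Program B: score 651 ≥ 620; DTI 43.7% ≤ 50%; LTV 61.4% ≤ 97% → qualifies.
Program C: score 651 ≥ 600; DTI 43.7% ≤ 45%; employment 68 ≥ 24 mo; reserves 1.7 < 6 mo → does not qualify.

Program B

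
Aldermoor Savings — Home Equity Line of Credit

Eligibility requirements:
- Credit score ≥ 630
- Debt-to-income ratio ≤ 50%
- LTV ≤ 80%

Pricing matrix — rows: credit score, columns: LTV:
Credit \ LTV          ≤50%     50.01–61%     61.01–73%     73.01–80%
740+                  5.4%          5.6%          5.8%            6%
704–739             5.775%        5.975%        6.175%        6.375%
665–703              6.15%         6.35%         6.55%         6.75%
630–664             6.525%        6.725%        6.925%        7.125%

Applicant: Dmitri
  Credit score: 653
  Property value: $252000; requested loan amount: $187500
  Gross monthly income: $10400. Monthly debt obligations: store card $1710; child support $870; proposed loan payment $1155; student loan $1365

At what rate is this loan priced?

Credit score 653 ≥ 630; Total monthly debts = (1,710 + 870 + 1,155 + 1,365) = 5,100. DTI: 5,100 ÷ 10,400 = 49%, within the 50% cap
Loan-to-value = 187,500/252,000 = 74.4% — pass (80% max)
Credit 653 → row 630–664; LTV 74.4% → column 73.01–80%. Grid cell → 7.125%.

7.125%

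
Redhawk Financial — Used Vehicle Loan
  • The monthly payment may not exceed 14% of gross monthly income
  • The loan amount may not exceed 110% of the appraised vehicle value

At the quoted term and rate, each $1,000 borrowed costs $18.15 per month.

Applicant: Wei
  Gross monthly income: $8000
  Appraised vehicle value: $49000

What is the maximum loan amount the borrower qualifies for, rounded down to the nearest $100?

$53,900

Payment cap: 14% × $8,000 = $1,120/month.
At $18.15 per $1,000, that supports 1,120/18.15 × 1,000 ≈ $61,707 → $61,700.
LTV cap: 110% × $49,000 = $53,900 → $53,900.
Binding constraint: loan-to-value.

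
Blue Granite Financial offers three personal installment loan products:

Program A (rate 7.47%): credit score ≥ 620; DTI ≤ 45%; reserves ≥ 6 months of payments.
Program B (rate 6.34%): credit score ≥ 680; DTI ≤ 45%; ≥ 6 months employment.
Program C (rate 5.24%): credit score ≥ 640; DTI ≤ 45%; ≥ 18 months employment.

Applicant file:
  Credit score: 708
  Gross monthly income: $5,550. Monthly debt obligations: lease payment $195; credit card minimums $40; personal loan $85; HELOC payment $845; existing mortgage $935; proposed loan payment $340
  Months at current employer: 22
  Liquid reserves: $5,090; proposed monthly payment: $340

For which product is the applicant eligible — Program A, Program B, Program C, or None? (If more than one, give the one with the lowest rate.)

Total debts = (195 + 40 + 85 + 845 + 935 + 340) = 2,440; DTI = 2,440/5,550 = 44%.
Reserves = 5,090/340 = 15.0 months.
Program A: score 708 ≥ 620; DTI 44% ≤ 45%; reserves 15.0 ≥ 6 mo → qualifies.
Program B: score 708 ≥ 680; DTI 44% ≤ 45%; employment 22 ≥ 6 mo → qualifies.
Program C: score 708 ≥ 640; DTI 44% ≤ 45%; employment 22 ≥ 18 mo → qualifies.
Qualifying: Program A, Program B, Program C. Lowest rate is 5.24% → Program C.

Program C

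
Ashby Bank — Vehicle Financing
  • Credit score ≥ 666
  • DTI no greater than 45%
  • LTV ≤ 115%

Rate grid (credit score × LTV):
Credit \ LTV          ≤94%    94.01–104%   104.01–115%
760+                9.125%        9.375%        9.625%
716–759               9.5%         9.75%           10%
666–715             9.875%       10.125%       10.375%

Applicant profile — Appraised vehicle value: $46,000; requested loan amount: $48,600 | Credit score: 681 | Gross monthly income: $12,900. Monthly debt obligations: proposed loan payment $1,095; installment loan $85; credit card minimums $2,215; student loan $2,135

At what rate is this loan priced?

Credit score 681 ≥ 666; Total monthly debts = (1,095 + 85 + 2,215 + 2,135) = 5,530. Debt-to-income = 5,530/12,900 = 42.9% — meets 45% limit
LTV: 48,600 ÷ 46,000 = 105.7%, within 115% cap
Row: 681 falls in 666–715. Column: 105.7% falls in 104.01–115%. Rate = 10.375%.

10.375%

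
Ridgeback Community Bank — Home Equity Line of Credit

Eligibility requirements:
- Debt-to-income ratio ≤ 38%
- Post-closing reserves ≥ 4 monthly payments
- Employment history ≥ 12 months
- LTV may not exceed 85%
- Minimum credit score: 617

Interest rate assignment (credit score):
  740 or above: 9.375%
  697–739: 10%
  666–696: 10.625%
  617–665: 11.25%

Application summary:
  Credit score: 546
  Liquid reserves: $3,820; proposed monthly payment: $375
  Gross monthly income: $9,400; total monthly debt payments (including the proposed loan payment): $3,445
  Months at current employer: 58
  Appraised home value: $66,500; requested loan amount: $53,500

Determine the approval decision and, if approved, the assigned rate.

Denied

Credit score 546 < 617 (below minimum)
Reserves: 3,820 ÷ 375 = 10.2 months (meets 4-month minimum)
Employment 58 ≥ 12 months
LTV: 53,500 ÷ 66,500 = 80.5%, within 85% cap
DTI: 3,445 ÷ 9,400 = 36.6%, within the 38% cap
Not all requirements met → denied.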